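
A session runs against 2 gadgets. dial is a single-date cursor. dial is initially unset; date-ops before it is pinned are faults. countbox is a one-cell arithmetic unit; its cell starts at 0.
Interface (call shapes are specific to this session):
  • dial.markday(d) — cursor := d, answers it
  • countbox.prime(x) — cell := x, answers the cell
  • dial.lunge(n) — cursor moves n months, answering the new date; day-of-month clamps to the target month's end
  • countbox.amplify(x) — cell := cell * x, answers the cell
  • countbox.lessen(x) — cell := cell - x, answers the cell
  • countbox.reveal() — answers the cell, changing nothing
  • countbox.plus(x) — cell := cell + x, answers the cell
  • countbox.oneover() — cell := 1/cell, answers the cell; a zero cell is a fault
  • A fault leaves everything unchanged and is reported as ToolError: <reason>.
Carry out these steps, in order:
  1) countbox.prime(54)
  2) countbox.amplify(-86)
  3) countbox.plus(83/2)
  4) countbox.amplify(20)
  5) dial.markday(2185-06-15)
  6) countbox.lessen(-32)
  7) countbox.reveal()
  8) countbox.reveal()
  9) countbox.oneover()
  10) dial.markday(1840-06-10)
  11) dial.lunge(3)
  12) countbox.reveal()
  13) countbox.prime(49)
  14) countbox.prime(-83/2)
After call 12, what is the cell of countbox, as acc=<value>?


I try countbox.prime with x: 54, — result: 54.
I run countbox.amplify with x: -86, → -4644.
Then countbox.plus with x: 83/2: -9205/2.
Invoking countbox.amplify with x: 20, and observe -92050.
Calling dial.markday with d: 2185-06-15: 2185-06-15.
Next I call countbox.lessen with x: -32, and get -92018.
Next I call countbox.reveal, — result: -92018.
I use countbox.reveal, and get -92018.
Calling countbox.oneover, and observe -1/92018.
Now I run dial.markday with d: 1840-06-10, → 1840-06-10.
Using dial.lunge with n: 3, → 1840-09-10.
Using countbox.reveal, giving -1/92018.
I try countbox.prime with x: 49, and see 49.
I invoke countbox.prime with x: -83/2, which returns -83/2.

Answer: acc=-1/92018


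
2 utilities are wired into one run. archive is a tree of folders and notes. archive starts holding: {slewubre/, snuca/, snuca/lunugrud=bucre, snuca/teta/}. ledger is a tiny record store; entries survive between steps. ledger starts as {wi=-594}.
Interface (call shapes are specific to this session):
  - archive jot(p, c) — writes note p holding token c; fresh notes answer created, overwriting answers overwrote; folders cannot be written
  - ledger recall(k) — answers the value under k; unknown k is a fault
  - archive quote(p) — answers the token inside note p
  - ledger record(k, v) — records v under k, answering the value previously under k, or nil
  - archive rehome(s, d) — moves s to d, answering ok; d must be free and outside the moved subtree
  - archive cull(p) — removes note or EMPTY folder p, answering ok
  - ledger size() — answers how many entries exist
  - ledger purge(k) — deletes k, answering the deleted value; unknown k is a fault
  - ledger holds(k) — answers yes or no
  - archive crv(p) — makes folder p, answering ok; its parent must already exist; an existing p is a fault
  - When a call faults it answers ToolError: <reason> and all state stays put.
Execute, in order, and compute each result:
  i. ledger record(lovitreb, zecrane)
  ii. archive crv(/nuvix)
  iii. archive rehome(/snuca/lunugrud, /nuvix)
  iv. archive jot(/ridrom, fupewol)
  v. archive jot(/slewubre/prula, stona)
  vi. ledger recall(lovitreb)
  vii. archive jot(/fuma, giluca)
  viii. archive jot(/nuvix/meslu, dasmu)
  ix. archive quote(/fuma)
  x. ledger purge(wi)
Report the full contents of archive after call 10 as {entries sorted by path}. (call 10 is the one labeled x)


Answer: {fuma=giluca, nuvix/, nuvix/meslu=dasmu, ridrom=fupewol, slewubre/, slewubre/prula=stona, snuca/, snuca/lunugrud=bucre, snuca/teta/}

Derivation:
Calling ledger record passing k='lovitreb', v='zecrane', — result: nil.
I use archive crv passing p='/nuvix', and see ok.
I try archive rehome passing s='/snuca/lunugrud', d='/nuvix', which returns ToolError: exists.
I use archive jot passing p='/ridrom', c='fupewol', which returns created.
I run archive jot passing p='/slewubre/prula', c='stona', giving created.
I invoke ledger recall passing k='lovitreb', and see zecrane.
I use archive jot passing p='/fuma', c='giluca', yielding created.
Calling archive jot passing p='/nuvix/meslu', c='dasmu', → created.
I run archive quote passing p='/fuma', giving giluca.
Using ledger purge passing k='wi', → -594.


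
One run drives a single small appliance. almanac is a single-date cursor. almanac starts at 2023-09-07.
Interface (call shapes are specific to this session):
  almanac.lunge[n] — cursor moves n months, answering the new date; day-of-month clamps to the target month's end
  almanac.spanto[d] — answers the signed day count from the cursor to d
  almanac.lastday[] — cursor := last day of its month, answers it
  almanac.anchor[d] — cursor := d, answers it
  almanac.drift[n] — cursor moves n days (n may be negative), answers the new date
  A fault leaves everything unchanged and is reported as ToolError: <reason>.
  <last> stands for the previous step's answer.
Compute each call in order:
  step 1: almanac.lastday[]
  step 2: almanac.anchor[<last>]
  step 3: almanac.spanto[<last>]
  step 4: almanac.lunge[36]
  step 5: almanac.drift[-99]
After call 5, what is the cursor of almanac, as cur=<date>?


Answer: cur=2026-06-23

Derivation:
~$ lastday
= 2023-09-30
~$ anchor d='<last>'
= 2023-09-30
~$ spanto d='<last>'
= 0
~$ lunge n='36'
= 2026-09-30
~$ drift n='-99'
= 2026-06-23


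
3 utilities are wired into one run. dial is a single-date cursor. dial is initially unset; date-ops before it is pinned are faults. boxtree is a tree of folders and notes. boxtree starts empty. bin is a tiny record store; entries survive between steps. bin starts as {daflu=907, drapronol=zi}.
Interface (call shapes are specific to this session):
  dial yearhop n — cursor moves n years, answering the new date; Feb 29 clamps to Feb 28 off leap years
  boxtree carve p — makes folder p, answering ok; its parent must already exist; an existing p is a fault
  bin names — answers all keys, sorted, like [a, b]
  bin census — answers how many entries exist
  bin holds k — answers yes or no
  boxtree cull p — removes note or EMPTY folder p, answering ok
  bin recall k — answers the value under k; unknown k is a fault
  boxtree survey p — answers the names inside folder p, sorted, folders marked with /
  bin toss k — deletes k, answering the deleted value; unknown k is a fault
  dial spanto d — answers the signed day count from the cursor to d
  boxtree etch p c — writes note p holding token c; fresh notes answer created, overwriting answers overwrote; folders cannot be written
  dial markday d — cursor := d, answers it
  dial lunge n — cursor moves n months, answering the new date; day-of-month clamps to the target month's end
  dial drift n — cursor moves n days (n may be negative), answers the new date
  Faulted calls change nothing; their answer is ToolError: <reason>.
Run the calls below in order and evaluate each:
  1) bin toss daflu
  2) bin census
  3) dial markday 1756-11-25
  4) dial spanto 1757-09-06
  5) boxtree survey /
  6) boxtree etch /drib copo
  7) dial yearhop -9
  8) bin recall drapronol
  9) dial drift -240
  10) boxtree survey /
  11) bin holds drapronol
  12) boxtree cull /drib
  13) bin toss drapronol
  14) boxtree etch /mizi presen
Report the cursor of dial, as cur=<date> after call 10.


Answer: cur=1747-03-30

Derivation:
Now I run bin toss with k='daflu', which returns 907.
I call bin census(), — result: 1.
I call dial markday with d='1756-11-25', — result: 1756-11-25.
Next I call dial spanto with d='1757-09-06', — result: 285.
I run boxtree survey with p='/', giving [].
I call boxtree etch with p='/drib', c='copo', — result: created.
Next I call dial yearhop with n='-9', and see 1747-11-25.
I use bin recall with k='drapronol', — result: zi.
I run dial drift with n='-240', — result: 1747-03-30.
I try boxtree survey with p='/', → [drib].
I call bin holds with k='drapronol', and see yes.
Now I run boxtree cull with p='/drib': ok.
Now I run bin toss with k='drapronol', — result: zi.
I invoke boxtree etch with p='/mizi', c='presen', and get created.


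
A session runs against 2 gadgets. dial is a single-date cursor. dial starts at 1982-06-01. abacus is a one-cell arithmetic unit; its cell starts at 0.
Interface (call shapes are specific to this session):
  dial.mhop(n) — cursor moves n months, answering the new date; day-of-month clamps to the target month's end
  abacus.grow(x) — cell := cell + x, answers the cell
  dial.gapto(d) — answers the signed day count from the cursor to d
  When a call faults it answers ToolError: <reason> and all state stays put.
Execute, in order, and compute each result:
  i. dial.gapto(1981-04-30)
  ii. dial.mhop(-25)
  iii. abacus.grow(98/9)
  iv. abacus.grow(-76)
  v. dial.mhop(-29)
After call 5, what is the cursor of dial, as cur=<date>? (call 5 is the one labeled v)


Answer: cur=1977-12-01

Derivation:
·→ dial.gapto(d: 1981-04-30)
·← -397
·→ dial.mhop(n: -25)
·← 1980-05-01
·→ abacus.grow(x: 98/9)
·← 98/9
·→ abacus.grow(x: -76)
·← -586/9
·→ dial.mhop(n: -29)
·← 1977-12-01


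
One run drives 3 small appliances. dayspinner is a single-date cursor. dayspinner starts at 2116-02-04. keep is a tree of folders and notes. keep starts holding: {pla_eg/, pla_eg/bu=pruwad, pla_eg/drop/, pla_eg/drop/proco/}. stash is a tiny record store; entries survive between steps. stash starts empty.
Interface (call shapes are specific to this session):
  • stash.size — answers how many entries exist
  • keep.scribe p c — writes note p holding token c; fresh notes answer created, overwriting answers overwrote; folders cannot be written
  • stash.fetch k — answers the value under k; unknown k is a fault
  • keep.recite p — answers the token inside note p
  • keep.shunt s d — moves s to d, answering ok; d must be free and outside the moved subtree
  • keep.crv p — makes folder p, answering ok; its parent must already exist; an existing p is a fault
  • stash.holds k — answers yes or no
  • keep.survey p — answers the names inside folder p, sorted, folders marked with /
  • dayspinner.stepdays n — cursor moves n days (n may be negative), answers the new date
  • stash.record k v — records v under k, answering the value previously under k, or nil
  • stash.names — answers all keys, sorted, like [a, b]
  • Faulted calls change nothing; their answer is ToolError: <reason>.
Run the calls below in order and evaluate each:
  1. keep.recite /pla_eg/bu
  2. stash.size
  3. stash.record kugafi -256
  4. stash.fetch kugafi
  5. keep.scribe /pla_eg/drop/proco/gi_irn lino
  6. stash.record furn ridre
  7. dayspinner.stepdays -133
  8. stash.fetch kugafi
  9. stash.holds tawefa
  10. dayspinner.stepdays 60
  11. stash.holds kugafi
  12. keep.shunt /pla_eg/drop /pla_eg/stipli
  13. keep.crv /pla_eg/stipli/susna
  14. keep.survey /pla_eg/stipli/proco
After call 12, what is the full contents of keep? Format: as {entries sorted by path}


# keep.recite(/pla_eg/bu) -> pruwad
# stash.size() -> 0
# stash.record(kugafi, -256) -> nil
# stash.fetch(kugafi) -> -256
# keep.scribe(/pla_eg/drop/proco/gi_irn, lino) -> created
# stash.record(furn, ridre) -> nil
# dayspinner.stepdays(-133) -> 2115-09-24
# stash.fetch(kugafi) -> -256
# stash.holds(tawefa) -> no
# dayspinner.stepdays(60) -> 2115-11-23
# stash.holds(kugafi) -> yes
# keep.shunt(/pla_eg/drop, /pla_eg/stipli) -> ok
# keep.crv(/pla_eg/stipli/susna) -> ok
# keep.survey(/pla_eg/stipli/proco) -> [gi_irn]

Answer: {pla_eg/, pla_eg/bu=pruwad, pla_eg/stipli/, pla_eg/stipli/proco/, pla_eg/stipli/proco/gi_irn=lino}


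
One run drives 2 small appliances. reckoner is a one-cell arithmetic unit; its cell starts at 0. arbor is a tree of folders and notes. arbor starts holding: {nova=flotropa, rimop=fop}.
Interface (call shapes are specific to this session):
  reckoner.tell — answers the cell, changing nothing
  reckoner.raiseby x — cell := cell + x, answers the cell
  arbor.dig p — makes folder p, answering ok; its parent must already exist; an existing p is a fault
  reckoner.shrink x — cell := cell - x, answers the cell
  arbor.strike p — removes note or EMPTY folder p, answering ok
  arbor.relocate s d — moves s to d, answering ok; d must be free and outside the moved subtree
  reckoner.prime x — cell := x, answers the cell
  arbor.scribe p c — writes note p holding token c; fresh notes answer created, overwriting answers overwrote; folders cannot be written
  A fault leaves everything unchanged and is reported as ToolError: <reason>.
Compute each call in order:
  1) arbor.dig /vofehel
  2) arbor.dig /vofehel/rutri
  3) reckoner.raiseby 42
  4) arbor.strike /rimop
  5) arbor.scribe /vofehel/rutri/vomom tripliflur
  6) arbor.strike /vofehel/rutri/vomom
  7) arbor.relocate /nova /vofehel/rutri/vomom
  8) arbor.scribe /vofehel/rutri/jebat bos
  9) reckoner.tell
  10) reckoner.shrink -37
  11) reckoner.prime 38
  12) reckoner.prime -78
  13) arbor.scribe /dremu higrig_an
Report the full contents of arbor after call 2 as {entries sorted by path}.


Answer: {nova=flotropa, rimop=fop, vofehel/, vofehel/rutri/}

Derivation:
>>> arbor.dig p→/vofehel
= ok
>>> arbor.dig p→/vofehel/rutri
= ok
>>> reckoner.raiseby x→42
= 42
>>> arbor.strike p→/rimop
= ok
>>> arbor.scribe p→/vofehel/rutri/vomom c→tripliflur
= created
>>> arbor.strike p→/vofehel/rutri/vomom
= ok
>>> arbor.relocate s→/nova d→/vofehel/rutri/vomom
= ok
>>> arbor.scribe p→/vofehel/rutri/jebat c→bos
= created
>>> reckoner.tell
= 42
>>> reckoner.shrink x→-37
= 79
>>> reckoner.prime x→38
= 38
>>> reckoner.prime x→-78
= -78
>>> arbor.scribe p→/dremu c→higrig_an
= created


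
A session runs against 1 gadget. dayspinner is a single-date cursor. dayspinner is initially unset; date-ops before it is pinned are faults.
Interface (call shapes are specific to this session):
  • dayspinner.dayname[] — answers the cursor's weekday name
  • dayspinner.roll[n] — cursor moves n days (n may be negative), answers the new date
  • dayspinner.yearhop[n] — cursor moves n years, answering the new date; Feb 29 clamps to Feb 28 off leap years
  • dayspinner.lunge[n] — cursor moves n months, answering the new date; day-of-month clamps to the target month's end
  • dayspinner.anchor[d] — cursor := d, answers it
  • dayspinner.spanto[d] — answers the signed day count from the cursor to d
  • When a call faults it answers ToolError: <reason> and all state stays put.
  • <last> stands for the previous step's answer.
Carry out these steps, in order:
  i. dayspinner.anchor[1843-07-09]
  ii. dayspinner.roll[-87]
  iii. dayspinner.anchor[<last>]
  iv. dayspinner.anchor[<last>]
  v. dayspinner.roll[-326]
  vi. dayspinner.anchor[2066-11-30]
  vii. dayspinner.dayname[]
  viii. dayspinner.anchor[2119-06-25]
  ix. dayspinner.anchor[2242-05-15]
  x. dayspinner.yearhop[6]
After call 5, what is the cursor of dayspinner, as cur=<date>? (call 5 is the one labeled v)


> anchor d: 1843-07-09
[out] 1843-07-09
> roll n: -87
[out] 1843-04-13
> anchor d: <last>
[out] 1843-04-13
> anchor d: <last>
[out] 1843-04-13
> roll n: -326
[out] 1842-05-22
> anchor d: 2066-11-30
[out] 2066-11-30
> dayname
[out] Tuesday
> anchor d: 2119-06-25
[out] 2119-06-25
> anchor d: 2242-05-15
[out] 2242-05-15
> yearhop n: 6
[out] 2248-05-15

Answer: cur=1842-05-22


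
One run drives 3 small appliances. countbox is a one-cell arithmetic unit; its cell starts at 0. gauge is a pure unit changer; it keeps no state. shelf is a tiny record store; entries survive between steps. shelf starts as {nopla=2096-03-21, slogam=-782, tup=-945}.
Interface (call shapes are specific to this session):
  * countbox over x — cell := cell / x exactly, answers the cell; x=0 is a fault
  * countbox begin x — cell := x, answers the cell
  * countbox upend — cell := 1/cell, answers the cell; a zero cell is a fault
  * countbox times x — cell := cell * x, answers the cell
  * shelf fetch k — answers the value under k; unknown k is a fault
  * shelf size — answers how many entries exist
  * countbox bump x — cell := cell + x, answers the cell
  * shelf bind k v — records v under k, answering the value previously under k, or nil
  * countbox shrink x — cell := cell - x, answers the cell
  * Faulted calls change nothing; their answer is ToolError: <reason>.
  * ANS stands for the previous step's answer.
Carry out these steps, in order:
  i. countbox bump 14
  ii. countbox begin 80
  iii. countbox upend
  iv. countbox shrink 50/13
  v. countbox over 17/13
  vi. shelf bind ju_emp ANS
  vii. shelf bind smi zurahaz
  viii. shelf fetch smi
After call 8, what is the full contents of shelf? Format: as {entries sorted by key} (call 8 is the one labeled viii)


# 1. countbox bump(x: 14) == 14
# 2. countbox begin(x: 80) == 80
# 3. countbox upend() == 1/80
# 4. countbox shrink(x: 50/13) == -3987/1040
# 5. countbox over(x: 17/13) == -3987/1360
# 6. shelf bind(k: ju_emp, v: ANS) == nil
# 7. shelf bind(k: smi, v: zurahaz) == nil
# 8. shelf fetch(k: smi) == zurahaz

Answer: {ju_emp=-3987/1360, nopla=2096-03-21, slogam=-782, smi=zurahaz, tup=-945}


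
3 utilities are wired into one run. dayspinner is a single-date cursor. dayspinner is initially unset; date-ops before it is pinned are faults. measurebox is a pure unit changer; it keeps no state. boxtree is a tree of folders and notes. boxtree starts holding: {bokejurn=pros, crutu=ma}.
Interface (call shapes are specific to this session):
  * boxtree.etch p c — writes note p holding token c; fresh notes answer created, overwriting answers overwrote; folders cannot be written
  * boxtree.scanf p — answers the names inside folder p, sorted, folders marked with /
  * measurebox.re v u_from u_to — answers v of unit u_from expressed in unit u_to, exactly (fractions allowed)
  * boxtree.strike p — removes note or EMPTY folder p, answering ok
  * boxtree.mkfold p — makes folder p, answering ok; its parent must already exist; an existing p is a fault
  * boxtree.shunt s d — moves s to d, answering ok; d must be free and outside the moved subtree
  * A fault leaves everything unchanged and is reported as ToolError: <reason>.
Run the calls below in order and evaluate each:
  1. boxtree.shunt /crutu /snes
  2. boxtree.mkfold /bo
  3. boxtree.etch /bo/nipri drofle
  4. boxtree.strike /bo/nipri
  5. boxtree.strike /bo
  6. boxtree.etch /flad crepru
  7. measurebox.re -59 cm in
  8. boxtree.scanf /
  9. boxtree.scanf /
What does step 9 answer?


Answer: [bokejurn, flad, snes]

Derivation:
>> shunt(s='/crutu', d='/snes')
<< ok
>> mkfold(p='/bo')
<< ok
>> etch(p='/bo/nipri', c='drofle')
<< created
>> strike(p='/bo/nipri')
<< ok
>> strike(p='/bo')
<< ok
>> etch(p='/flad', c='crepru')
<< created
>> re(v='-59', u_from='cm', u_to='in')
<< -2950/127
>> scanf(p='/')
<< [bokejurn, flad, snes]
>> scanf(p='/')
<< [bokejurn, flad, snes]


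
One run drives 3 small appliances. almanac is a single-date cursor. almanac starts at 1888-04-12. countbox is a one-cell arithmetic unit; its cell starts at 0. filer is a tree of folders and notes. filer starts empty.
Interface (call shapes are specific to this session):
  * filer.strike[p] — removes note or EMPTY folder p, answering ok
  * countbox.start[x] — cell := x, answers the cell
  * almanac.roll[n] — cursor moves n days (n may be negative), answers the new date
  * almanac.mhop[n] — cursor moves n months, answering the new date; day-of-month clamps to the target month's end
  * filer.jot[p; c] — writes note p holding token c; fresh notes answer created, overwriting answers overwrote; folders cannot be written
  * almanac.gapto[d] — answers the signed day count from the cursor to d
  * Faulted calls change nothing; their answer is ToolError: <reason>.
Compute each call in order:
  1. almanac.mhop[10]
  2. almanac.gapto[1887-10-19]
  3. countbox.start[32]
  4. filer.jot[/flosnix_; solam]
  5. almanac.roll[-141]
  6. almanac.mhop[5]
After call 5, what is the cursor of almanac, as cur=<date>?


Answer: cur=1888-09-24

Derivation:
→ mhop(n='10')
← 1889-02-12
→ gapto(d='1887-10-19')
← -482
→ start(x='32')
← 32
→ jot(p='/flosnix_', c='solam')
← created
→ roll(n='-141')
← 1888-09-24
→ mhop(n='5')
← 1889-02-24


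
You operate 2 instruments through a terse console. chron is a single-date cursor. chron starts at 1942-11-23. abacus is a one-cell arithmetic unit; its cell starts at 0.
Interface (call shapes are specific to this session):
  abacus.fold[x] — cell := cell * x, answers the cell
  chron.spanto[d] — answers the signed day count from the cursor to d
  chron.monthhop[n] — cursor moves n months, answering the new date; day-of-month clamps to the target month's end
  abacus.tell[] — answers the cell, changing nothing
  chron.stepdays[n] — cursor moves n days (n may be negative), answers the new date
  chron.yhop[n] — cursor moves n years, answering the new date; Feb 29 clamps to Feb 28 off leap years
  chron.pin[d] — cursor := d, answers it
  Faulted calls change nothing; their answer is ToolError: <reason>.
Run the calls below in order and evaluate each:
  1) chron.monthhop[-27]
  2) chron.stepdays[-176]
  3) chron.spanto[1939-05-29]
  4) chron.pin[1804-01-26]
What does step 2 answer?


# monthhop(n: -27) : 1940-08-23
# stepdays(n: -176) : 1940-02-29
# spanto(d: 1939-05-29) : -276
# pin(d: 1804-01-26) : 1804-01-26

Answer: 1940-02-29


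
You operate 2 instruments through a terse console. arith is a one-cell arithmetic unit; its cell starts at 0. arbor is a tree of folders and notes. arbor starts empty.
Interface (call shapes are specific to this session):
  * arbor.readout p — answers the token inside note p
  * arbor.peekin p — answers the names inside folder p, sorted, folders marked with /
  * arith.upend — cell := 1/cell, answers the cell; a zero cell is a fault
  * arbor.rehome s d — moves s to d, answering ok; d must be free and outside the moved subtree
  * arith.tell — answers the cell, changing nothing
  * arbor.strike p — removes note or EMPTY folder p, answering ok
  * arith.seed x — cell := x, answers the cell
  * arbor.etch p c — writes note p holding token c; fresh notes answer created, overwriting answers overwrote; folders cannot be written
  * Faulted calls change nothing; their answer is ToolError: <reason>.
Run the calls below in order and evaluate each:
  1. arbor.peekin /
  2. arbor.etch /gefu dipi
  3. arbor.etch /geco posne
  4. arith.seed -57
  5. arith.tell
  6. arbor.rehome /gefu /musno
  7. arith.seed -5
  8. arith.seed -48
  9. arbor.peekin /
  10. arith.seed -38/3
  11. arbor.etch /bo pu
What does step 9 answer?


I invoke arbor.peekin passing /, and get [].
I invoke arbor.etch passing /gefu, dipi, and observe created.
Now I run arbor.etch passing /geco, posne: created.
Invoking arith.seed passing -57, and observe -57.
I use arith.tell, and get -57.
Then arbor.rehome passing /gefu, /musno, giving ok.
Invoking arith.seed passing -5, — result: -5.
I use arith.seed passing -48, and get -48.
Now I run arbor.peekin passing /, → [geco, musno].
Now I run arith.seed passing -38/3, yielding -38/3.
I invoke arbor.etch passing /bo, pu: created.

Answer: [geco, musno]


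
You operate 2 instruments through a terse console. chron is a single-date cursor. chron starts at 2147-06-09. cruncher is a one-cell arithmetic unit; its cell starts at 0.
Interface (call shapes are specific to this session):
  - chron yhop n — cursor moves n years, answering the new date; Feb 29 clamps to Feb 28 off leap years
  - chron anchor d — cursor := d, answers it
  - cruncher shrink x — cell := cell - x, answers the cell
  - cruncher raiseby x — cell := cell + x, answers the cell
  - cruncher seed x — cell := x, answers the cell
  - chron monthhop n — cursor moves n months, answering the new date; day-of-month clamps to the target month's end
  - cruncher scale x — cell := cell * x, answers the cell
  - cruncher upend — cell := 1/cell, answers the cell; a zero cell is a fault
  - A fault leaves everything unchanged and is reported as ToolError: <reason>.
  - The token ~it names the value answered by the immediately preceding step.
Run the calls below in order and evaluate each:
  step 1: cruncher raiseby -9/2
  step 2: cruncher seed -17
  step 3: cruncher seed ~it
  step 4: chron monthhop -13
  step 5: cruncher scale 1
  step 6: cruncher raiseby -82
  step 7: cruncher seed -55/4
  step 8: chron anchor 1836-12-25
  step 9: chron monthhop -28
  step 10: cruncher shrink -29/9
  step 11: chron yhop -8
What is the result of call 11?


Act: cruncher raiseby[x→-9/2]
Obs: -9/2
Act: cruncher seed[x→-17]
Obs: -17
Act: cruncher seed[x→~it]
Obs: -17
Act: chron monthhop[n→-13]
Obs: 2146-05-09
Act: cruncher scale[x→1]
Obs: -17
Act: cruncher raiseby[x→-82]
Obs: -99
Act: cruncher seed[x→-55/4]
Obs: -55/4
Act: chron anchor[d→1836-12-25]
Obs: 1836-12-25
Act: chron monthhop[n→-28]
Obs: 1834-08-25
Act: cruncher shrink[x→-29/9]
Obs: -379/36
Act: chron yhop[n→-8]
Obs: 1826-08-25

Answer: 1826-08-25


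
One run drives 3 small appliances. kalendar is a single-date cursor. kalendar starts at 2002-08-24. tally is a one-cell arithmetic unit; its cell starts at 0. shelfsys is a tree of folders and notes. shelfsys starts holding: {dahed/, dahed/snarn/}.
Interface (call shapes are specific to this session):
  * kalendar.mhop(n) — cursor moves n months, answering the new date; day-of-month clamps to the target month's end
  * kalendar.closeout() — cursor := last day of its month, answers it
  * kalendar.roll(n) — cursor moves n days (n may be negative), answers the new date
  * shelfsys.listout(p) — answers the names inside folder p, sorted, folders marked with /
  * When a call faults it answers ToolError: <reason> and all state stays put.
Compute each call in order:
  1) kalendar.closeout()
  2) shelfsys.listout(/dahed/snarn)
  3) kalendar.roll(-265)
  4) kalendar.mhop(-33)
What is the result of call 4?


Answer: 1999-03-09

Derivation:
Invoking kalendar.closeout, and get 2002-08-31.
Then shelfsys.listout using p=/dahed/snarn, which returns [].
I invoke kalendar.roll using n=-265, giving 2001-12-09.
I try kalendar.mhop using n=-33, and observe 1999-03-09.


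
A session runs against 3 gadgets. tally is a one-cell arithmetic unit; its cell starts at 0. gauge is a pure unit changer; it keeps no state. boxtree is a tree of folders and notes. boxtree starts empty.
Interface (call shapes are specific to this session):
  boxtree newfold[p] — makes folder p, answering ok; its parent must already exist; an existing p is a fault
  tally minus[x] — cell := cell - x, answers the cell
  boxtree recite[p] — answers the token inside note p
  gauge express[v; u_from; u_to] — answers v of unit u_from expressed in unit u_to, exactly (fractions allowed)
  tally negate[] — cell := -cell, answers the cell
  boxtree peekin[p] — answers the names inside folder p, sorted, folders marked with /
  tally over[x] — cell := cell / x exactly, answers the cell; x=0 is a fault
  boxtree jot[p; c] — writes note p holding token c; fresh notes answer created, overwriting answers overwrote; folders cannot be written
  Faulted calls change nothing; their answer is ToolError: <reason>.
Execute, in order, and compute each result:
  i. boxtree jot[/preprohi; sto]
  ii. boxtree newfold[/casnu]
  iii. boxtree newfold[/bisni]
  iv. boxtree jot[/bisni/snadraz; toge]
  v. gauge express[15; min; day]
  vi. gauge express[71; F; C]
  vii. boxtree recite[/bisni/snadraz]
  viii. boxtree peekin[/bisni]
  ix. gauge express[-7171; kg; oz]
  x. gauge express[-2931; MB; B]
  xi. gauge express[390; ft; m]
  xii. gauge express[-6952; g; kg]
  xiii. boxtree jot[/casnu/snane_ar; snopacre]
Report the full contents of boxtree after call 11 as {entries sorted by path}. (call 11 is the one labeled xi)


$ boxtree jot p='/preprohi' c='sto'
[out] created
$ boxtree newfold p='/casnu'
[out] ok
$ boxtree newfold p='/bisni'
[out] ok
$ boxtree jot p='/bisni/snadraz' c='toge'
[out] created
$ gauge express v='15' u_from='min' u_to='day'
[out] 1/96
$ gauge express v='71' u_from='F' u_to='C'
[out] 65/3
$ boxtree recite p='/bisni/snadraz'
[out] toge
$ boxtree peekin p='/bisni'
[out] [snadraz]
$ gauge express v='-7171' u_from='kg' u_to='oz'
[out] -11473600000000/45359237
$ gauge express v='-2931' u_from='MB' u_to='B'
[out] -2931000000
$ gauge express v='390' u_from='ft' u_to='m'
[out] 14859/125
$ gauge express v='-6952' u_from='g' u_to='kg'
[out] -869/125
$ boxtree jot p='/casnu/snane_ar' c='snopacre'
[out] created

Answer: {bisni/, bisni/snadraz=toge, casnu/, preprohi=sto}


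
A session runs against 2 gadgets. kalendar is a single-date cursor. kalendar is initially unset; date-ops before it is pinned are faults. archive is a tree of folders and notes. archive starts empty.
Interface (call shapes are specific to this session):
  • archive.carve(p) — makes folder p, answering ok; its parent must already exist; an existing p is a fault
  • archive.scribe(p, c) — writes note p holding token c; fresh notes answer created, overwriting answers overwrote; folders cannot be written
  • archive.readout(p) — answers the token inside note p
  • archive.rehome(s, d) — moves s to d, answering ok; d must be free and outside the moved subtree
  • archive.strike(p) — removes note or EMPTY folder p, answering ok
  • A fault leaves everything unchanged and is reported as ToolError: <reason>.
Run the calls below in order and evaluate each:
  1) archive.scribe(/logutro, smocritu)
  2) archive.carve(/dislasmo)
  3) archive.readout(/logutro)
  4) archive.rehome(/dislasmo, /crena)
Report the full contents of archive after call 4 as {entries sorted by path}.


Answer: {crena/, logutro=smocritu}

Derivation:
> scribe p: /logutro c: smocritu
:: created
> carve p: /dislasmo
:: ok
> readout p: /logutro
:: smocritu
> rehome s: /dislasmo d: /crena
:: ok


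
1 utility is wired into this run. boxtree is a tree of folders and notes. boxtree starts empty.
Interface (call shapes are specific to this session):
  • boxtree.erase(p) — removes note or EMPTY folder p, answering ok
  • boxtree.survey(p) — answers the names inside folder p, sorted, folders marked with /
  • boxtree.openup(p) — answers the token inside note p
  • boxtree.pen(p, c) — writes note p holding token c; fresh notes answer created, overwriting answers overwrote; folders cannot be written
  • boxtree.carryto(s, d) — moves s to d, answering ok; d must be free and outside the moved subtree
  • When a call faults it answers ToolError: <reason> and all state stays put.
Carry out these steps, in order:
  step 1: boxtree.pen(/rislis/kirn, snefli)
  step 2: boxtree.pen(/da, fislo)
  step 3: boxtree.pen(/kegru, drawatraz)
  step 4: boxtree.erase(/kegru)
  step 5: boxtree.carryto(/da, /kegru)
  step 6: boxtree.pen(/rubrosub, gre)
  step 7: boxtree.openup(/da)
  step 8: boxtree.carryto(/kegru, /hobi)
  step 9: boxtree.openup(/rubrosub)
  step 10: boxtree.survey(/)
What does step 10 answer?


# boxtree.pen(p='/rislis/kirn', c='snefli') -> ToolError: no parent
# boxtree.pen(p='/da', c='fislo') -> created
# boxtree.pen(p='/kegru', c='drawatraz') -> created
# boxtree.erase(p='/kegru') -> ok
# boxtree.carryto(s='/da', d='/kegru') -> ok
# boxtree.pen(p='/rubrosub', c='gre') -> created
# boxtree.openup(p='/da') -> ToolError: not found
# boxtree.carryto(s='/kegru', d='/hobi') -> ok
# boxtree.openup(p='/rubrosub') -> gre
# boxtree.survey(p='/') -> [hobi, rubrosub]

Answer: [hobi, rubrosub]


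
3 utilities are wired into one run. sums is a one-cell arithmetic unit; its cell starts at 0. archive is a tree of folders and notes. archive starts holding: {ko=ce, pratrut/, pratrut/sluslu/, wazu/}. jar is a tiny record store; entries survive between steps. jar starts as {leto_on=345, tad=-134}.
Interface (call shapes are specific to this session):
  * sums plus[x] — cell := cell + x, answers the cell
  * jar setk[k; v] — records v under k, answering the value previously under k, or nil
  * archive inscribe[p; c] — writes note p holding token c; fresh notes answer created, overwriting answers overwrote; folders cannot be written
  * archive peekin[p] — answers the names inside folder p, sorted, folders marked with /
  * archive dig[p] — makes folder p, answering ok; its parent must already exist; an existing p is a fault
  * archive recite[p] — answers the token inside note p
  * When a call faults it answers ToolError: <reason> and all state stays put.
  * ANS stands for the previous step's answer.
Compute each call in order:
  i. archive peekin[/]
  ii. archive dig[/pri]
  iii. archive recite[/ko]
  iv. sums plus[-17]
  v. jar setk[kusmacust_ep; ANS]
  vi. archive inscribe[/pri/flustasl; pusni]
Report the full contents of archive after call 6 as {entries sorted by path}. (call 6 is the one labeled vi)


Answer: {ko=ce, pratrut/, pratrut/sluslu/, pri/, pri/flustasl=pusni, wazu/}

Derivation:
Step: archive peekin[p: /]
Result: [ko, pratrut/, wazu/]
Step: archive dig[p: /pri]
Result: ok
Step: archive recite[p: /ko]
Result: ce
Step: sums plus[x: -17]
Result: -17
Step: jar setk[k: kusmacust_ep; v: ANS]
Result: nil
Step: archive inscribe[p: /pri/flustasl; c: pusni]
Result: created


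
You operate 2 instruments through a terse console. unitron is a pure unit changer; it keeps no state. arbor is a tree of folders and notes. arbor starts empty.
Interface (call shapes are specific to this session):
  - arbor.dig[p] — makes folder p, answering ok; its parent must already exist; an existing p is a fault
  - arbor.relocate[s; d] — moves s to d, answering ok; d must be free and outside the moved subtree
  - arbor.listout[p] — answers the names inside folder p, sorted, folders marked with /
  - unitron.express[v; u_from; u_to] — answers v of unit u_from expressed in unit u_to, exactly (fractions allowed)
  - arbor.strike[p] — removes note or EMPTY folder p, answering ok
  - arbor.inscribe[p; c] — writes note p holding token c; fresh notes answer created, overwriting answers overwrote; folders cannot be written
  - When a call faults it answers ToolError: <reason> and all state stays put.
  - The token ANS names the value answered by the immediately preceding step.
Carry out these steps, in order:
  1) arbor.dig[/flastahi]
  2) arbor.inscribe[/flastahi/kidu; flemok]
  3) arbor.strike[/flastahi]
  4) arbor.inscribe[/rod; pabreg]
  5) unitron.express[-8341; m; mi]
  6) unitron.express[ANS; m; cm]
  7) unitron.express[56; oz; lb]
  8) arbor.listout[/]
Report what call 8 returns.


Calling dig on /flastahi, and see ok.
Using inscribe on /flastahi/kidu, flemok: created.
I call strike on /flastahi, and observe ToolError: not empty.
Calling inscribe on /rod, pabreg: created.
I call express on -8341, m, mi, giving -1042625/201168.
I invoke express on ANS, m, cm, and observe -26065625/50292.
Calling express on 56, oz, lb, and get 7/2.
Using listout on /, and observe [flastahi/, rod].

Answer: [flastahi/, rod]


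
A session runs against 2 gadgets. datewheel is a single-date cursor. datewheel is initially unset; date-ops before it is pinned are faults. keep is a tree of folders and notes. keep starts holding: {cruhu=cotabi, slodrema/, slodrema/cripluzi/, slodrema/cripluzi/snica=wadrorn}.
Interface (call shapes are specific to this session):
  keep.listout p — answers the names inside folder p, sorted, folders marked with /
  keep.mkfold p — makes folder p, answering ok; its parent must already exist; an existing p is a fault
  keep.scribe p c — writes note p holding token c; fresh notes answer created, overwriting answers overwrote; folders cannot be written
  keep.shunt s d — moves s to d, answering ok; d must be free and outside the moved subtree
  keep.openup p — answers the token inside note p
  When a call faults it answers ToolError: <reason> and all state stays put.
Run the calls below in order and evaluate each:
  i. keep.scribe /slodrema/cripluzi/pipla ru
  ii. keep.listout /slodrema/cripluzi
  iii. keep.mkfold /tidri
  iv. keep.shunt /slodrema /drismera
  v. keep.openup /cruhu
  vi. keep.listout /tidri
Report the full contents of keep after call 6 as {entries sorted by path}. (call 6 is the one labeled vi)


-- 1. keep.scribe(/slodrema/cripluzi/pipla, ru) : created
-- 2. keep.listout(/slodrema/cripluzi) : [pipla, snica]
-- 3. keep.mkfold(/tidri) : ok
-- 4. keep.shunt(/slodrema, /drismera) : ok
-- 5. keep.openup(/cruhu) : cotabi
-- 6. keep.listout(/tidri) : []

Answer: {cruhu=cotabi, drismera/, drismera/cripluzi/, drismera/cripluzi/pipla=ru, drismera/cripluzi/snica=wadrorn, tidri/}


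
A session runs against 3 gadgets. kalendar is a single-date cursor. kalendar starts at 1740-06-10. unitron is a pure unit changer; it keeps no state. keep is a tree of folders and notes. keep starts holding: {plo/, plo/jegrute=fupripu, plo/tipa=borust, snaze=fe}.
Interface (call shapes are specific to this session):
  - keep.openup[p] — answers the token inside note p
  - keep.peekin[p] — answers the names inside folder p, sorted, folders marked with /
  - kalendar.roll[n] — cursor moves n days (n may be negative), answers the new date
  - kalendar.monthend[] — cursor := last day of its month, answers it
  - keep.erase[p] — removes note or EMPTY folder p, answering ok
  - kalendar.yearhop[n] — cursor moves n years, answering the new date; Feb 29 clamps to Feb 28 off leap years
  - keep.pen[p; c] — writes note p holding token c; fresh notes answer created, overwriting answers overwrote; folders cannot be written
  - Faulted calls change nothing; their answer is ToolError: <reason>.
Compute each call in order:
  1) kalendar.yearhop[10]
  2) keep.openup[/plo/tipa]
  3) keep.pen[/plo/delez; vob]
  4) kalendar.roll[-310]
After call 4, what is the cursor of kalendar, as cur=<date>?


Act: kalendar.yearhop[n='10']
Obs: 1750-06-10
Act: keep.openup[p='/plo/tipa']
Obs: borust
Act: keep.pen[p='/plo/delez'; c='vob']
Obs: created
Act: kalendar.roll[n='-310']
Obs: 1749-08-04

Answer: cur=1749-08-04


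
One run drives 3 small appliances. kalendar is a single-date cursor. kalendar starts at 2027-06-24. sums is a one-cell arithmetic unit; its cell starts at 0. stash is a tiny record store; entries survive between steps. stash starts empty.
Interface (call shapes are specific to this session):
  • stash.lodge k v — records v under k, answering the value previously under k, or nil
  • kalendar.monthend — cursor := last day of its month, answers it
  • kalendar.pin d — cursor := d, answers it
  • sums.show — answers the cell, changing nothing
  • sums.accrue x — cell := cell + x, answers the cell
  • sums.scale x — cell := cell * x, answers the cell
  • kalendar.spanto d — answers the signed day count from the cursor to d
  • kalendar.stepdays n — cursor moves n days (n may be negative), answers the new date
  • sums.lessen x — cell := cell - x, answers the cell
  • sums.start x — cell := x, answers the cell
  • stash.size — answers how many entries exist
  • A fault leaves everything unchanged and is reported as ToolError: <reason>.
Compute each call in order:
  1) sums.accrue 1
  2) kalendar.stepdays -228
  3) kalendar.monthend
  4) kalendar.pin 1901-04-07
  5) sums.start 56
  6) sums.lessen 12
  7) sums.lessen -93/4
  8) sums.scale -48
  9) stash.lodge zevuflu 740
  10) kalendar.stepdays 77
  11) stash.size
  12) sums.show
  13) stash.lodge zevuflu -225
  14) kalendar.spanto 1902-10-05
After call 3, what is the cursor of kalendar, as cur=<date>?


Answer: cur=2026-11-30

Derivation:
# accrue(x: 1) : 1
# stepdays(n: -228) : 2026-11-08
# monthend() : 2026-11-30
# pin(d: 1901-04-07) : 1901-04-07
# start(x: 56) : 56
# lessen(x: 12) : 44
# lessen(x: -93/4) : 269/4
# scale(x: -48) : -3228
# lodge(k: zevuflu, v: 740) : nil
# stepdays(n: 77) : 1901-06-23
# size() : 1
# show() : -3228
# lodge(k: zevuflu, v: -225) : 740
# spanto(d: 1902-10-05) : 469


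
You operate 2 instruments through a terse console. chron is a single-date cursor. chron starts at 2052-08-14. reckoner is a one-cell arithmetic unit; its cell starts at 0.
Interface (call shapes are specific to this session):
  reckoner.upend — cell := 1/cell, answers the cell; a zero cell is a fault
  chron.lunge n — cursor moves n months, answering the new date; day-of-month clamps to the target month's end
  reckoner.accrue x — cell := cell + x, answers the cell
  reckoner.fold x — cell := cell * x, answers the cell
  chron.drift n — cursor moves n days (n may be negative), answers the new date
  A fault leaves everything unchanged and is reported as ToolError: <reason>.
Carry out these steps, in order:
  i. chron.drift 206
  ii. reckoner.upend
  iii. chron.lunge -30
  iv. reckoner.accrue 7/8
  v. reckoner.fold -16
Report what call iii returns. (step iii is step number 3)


Answer: 2050-09-08

Derivation:
# chron.drift(n→206) == 2053-03-08
# reckoner.upend() == ToolError: reciprocal of zero
# chron.lunge(n→-30) == 2050-09-08
# reckoner.accrue(x→7/8) == 7/8
# reckoner.fold(x→-16) == -14
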